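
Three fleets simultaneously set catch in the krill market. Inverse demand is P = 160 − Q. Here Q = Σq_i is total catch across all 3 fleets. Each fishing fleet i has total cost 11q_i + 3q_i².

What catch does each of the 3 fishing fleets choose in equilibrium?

14.9

A representative fishing fleet's profit is π_i = q_i(160 − Q) − 11q_i − 3q_i², with Q = q_i + Σ_{j≠i} q_j.
First-order condition: 149 − 8q_i − Σ_{j≠i} q_j = 0.
With identical fishing fleets, set every q_j = q: then 149 − 8q − 2q = 0, i.e. q = 149/10 = 14.9.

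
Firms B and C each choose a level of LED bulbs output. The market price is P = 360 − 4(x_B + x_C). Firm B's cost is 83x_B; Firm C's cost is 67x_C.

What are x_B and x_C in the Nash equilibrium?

Firm B's profit: π = x_B(360 − 4(x_B + x_C)) − 83x_B.
∂π/∂x_B = 277 − 8x_B − 4x_C = 0, so x_B = 34.625 − 0.5x_C.
By the same steps for C: x_C = 36.625 − 0.5x_B.
Substituting the second reaction function into the first: x_B = 34.625 − 0.5(36.625 − 0.5x_B), which gives 0.75x_B = 16.3125 ⇒ x_B = 21.75.
Then x_C = 36.625 − 0.5·21.75 = 25.75.

21.75, 25.75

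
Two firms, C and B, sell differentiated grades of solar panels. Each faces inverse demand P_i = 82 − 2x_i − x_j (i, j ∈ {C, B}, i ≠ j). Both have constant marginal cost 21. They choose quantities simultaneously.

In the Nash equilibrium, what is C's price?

Firm C's profit: π = x_C(82 − 2x_C − x_B) − 21x_C.
∂π/∂x_C = 61 − 4x_C − x_B = 0 ⇒ x_C = 15.25 − 0.25x_B.
The game is symmetric, so in equilibrium x_B = x_C: the reaction function gives 1.25x_C = 15.25, hence x_C = 12.2.
P_C = 82 − 2·12.2 − 12.2 = 45.4.

45.4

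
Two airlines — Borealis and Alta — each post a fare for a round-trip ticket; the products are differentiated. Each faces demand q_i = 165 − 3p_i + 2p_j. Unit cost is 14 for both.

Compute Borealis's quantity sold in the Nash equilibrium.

113.25

Borealis's profit: π = (p_{Borealis} − 14)(165 − 3p_{Borealis} + 2p_{Alta}).
∂π/∂p_{Borealis} = 207 − 6p_{Borealis} + 2p_{Alta} = 0 ⇒ p_{Borealis} = 34.5 + (1/3)p_{Alta}.
The game is symmetric, so in equilibrium p_{Alta} = p_{Borealis}: the reaction function gives (2/3)p_{Borealis} = 34.5, hence p_{Borealis} = 51.75.
q_{Borealis} = 165 − 3·51.75 + 2·51.75 = 113.25.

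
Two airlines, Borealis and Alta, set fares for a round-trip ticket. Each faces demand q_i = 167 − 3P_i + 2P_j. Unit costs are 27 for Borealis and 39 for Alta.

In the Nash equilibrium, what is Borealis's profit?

Borealis's profit: π = (P_{Borealis} − 27)(167 − 3P_{Borealis} + 2P_{Alta}).
∂π/∂P_{Borealis} = 248 − 6P_{Borealis} + 2P_{Alta} = 0 ⇒ P_{Borealis} = 124/3 + (1/3)P_{Alta}.
Similarly P_{Alta} = 142/3 + (1/3)P_{Borealis}.
Solving the two reaction functions simultaneously: (1 − (1/3)(1/3))P_{Borealis} = 124/3 + (1/3)·(142/3), so (8/9)P_{Borealis} = 514/9 and P_{Borealis} = 64.25.
Then P_{Alta} = 142/3 + (1/3)·64.25 = 68.75.
q_{Borealis} = 167 − 3·64.25 + 2·68.75 = 111.75.
Profit = (64.25 − 27)·111.75 = 4162.6875.

4162.6875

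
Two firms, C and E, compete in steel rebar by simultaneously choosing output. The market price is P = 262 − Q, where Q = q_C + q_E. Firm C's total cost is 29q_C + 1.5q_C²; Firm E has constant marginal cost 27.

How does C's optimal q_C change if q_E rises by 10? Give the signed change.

-2

Firm C's profit: π = q_C(262 − (q_C + q_E)) − 29q_C − 1.5q_C².
∂π/∂q_C = 233 − 5q_C − q_E = 0, so q_C = 46.6 − 0.2q_E.
The reaction-function slope is −0.2, so a 10-unit rise in q_E moves q_C by −0.2 × 10 = −2. C's best response falls — the actions are strategic substitutes.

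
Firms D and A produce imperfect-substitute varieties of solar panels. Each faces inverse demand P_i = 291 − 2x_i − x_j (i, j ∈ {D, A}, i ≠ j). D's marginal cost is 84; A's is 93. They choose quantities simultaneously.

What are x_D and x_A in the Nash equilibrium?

42, 39

Firm D's profit: π = x_D(291 − 2x_D − x_A) − 84x_D.
∂π/∂x_D = 207 − 4x_D − x_A = 0 ⇒ x_D = 51.75 − 0.25x_A.
Similarly x_A = 49.5 − 0.25x_D.
Substituting the second reaction function into the first: x_D = 51.75 − 0.25(49.5 − 0.25x_D), which gives 0.9375x_D = 39.375 ⇒ x_D = 42.
Then x_A = 49.5 − 0.25·42 = 39.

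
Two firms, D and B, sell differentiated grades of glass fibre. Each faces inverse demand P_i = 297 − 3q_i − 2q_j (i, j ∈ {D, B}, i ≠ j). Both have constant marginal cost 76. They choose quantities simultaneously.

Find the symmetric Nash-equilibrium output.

27.625

Firm D's profit: π = q_D(297 − 3q_D − 2q_B) − 76q_D.
∂π/∂q_D = 221 − 6q_D − 2q_B = 0 ⇒ q_D = 221/6 − (1/3)q_B.
By symmetry q_B = q_D; substituting into the reaction function, (4/3)q_D = 221/6 and q_D = 27.625.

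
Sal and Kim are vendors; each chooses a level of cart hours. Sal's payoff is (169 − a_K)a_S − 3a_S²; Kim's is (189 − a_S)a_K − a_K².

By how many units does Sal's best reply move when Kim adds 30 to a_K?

-5

Expanding Sal's payoff: 169a_S − a_Ka_S − 3a_S².
∂π/∂a_S = 169 − a_K − 6a_S = 0, so a_S = 169/6 − (1/6)a_K.
The reaction-function slope is −1/6, so a 30-unit rise in a_K moves a_S by −1/6 × 30 = −5. Sal's best response falls — the actions are strategic substitutes.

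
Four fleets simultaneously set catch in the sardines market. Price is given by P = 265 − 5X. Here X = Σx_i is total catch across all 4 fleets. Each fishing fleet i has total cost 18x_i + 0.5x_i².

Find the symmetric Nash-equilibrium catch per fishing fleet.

A representative fishing fleet's profit is π_i = x_i(265 − 5X) − 18x_i − 0.5x_i², with X = x_i + Σ_{j≠i} x_j.
First-order condition: 247 − 11x_i − 5Σ_{j≠i} x_j = 0.
Imposing symmetry (x_j = x for all j) turns Σ_{j≠i} x_j into 3x, so 247 = 26x and x = 9.5.

9.5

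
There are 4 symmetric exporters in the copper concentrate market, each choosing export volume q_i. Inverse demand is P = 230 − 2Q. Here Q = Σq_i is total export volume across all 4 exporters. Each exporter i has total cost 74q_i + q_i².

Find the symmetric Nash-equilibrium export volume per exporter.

13

A representative exporter's profit is π_i = q_i(230 − 2Q) − 74q_i − q_i², with Q = q_i + Σ_{j≠i} q_j.
First-order condition: 156 − 6q_i − 2Σ_{j≠i} q_j = 0.
Imposing symmetry (q_j = q for all j) turns Σ_{j≠i} q_j into 3q, so 156 = 12q and q = 13.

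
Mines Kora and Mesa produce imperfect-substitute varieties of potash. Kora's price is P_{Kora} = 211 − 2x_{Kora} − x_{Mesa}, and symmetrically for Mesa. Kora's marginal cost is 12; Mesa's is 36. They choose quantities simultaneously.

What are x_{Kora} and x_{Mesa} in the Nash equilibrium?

41.4, 33.4

Mine Kora's profit: π = x_{Kora}(211 − 2x_{Kora} − x_{Mesa}) − 12x_{Kora}.
∂π/∂x_{Kora} = 199 − 4x_{Kora} − x_{Mesa} = 0 ⇒ x_{Kora} = 49.75 − 0.25x_{Mesa}.
Similarly x_{Mesa} = 43.75 − 0.25x_{Kora}.
Plugging x_{Mesa} into Kora's best response: x_{Kora} = 49.75 − 0.25(43.75 − 0.25x_{Kora}) ⇒ 0.9375x_{Kora} = 38.8125, so x_{Kora} = 41.4.
Then x_{Mesa} = 43.75 − 0.25·41.4 = 33.4.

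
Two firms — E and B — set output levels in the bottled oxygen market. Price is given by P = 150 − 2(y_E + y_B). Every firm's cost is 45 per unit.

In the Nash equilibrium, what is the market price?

80

Firm E's profit: π = y_E(150 − 2(y_E + y_B)) − 45y_E.
∂π/∂y_E = 105 − 4y_E − 2y_B = 0, so y_E = 26.25 − 0.5y_B.
By symmetry y_B = y_E; substituting into the reaction function, 1.5y_E = 26.25 and y_E = 17.5.
Equilibrium price: P = 150 − 2·35 = 80.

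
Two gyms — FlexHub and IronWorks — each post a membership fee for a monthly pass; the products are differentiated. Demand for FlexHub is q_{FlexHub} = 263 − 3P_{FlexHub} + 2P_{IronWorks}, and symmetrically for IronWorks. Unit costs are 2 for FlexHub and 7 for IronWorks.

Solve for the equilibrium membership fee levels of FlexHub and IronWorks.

68.1875, 70.0625

FlexHub's profit: π = (P_{FlexHub} − 2)(263 − 3P_{FlexHub} + 2P_{IronWorks}).
∂π/∂P_{FlexHub} = 269 − 6P_{FlexHub} + 2P_{IronWorks} = 0 ⇒ P_{FlexHub} = 269/6 + (1/3)P_{IronWorks}.
Similarly P_{IronWorks} = 142/3 + (1/3)P_{FlexHub}.
Substituting the second reaction function into the first: P_{FlexHub} = 269/6 + (1/3)(142/3 + (1/3)P_{FlexHub}), which gives (8/9)P_{FlexHub} = 1091/18 ⇒ P_{FlexHub} = 68.1875.
Then P_{IronWorks} = 142/3 + (1/3)·68.1875 = 70.0625.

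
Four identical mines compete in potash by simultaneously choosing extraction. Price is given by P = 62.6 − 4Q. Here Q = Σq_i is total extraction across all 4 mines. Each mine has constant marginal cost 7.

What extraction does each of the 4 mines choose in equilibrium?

2.78

A representative mine's profit is π_i = q_i(62.6 − 4Q) − 7q_i, with Q = q_i + Σ_{j≠i} q_j.
First-order condition: 55.6 − 8q_i − 4Σ_{j≠i} q_j = 0.
Imposing symmetry (q_j = q for all j) turns Σ_{j≠i} q_j into 3q, so 55.6 = 20q and q = 2.78.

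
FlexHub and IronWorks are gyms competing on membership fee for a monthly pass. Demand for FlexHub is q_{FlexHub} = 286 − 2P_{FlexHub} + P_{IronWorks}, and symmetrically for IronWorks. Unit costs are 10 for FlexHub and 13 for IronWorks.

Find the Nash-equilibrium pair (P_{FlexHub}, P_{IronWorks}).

102.4, 103.6

FlexHub's profit: π = (P_{FlexHub} − 10)(286 − 2P_{FlexHub} + P_{IronWorks}).
∂π/∂P_{FlexHub} = 306 − 4P_{FlexHub} + P_{IronWorks} = 0 ⇒ P_{FlexHub} = 76.5 + 0.25P_{IronWorks}.
Similarly P_{IronWorks} = 78 + 0.25P_{FlexHub}.
Substituting the second reaction function into the first: P_{FlexHub} = 76.5 + 0.25(78 + 0.25P_{FlexHub}), which gives 0.9375P_{FlexHub} = 96 ⇒ P_{FlexHub} = 102.4.
Then P_{IronWorks} = 78 + 0.25·102.4 = 103.6.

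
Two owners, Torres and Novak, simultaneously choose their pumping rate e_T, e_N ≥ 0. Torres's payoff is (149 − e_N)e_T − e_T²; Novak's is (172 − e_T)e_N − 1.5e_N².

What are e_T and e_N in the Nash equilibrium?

55, 39

Expanding Torres's payoff: 149e_T − e_Ne_T − e_T².
∂π/∂e_T = 149 − e_N − 2e_T = 0, so e_T = 74.5 − 0.5e_N.
Likewise for Novak: e_N = 172/3 − (1/3)e_T.
Solving the two reaction functions simultaneously: (1 − (−0.5)(−1/3))e_T = 74.5 − 0.5·(172/3), so (5/6)e_T = 275/6 and e_T = 55.
Then e_N = 172/3 − (1/3)·55 = 39.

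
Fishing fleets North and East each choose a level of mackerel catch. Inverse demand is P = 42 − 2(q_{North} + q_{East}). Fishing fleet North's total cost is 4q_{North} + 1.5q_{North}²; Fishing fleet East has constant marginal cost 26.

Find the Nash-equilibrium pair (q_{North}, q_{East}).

Fishing fleet North's profit: π = q_{North}(42 − 2(q_{North} + q_{East})) − 4q_{North} − 1.5q_{North}².
∂π/∂q_{North} = 38 − 7q_{North} − 2q_{East} = 0, so q_{North} = 38/7 − (2/7)q_{East}.
For East: ∂π/∂q_{East} = 16 − 4q_{East} − 2q_{North} = 0 ⇒ q_{East} = 4 − 0.5q_{North}.
Solving the two reaction functions simultaneously: (1 − (−2/7)(−0.5))q_{North} = 38/7 − (2/7)·4, so (6/7)q_{North} = 30/7 and q_{North} = 5.
Then q_{East} = 4 − 0.5·5 = 1.5.

5, 1.5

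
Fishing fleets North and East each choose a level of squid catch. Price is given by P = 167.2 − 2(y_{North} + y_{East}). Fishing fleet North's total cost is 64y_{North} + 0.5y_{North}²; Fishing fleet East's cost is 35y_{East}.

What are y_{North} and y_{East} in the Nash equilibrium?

Fishing fleet North's profit: π = y_{North}(167.2 − 2(y_{North} + y_{East})) − 64y_{North} − 0.5y_{North}².
∂π/∂y_{North} = 103.2 − 5y_{North} − 2y_{East} = 0, so y_{North} = 20.64 − 0.4y_{East}.
For East: ∂π/∂y_{East} = 132.2 − 4y_{East} − 2y_{North} = 0 ⇒ y_{East} = 33.05 − 0.5y_{North}.
Plugging y_{East} into North's best response: y_{North} = 20.64 − 0.4(33.05 − 0.5y_{North}) ⇒ 0.8y_{North} = 7.42, so y_{North} = 9.275.
Then y_{East} = 33.05 − 0.5·9.275 = 28.4125.

9.275, 28.4125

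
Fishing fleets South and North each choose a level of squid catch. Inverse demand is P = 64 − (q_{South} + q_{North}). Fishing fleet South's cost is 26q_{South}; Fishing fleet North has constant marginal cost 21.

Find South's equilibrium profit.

121

Fishing fleet South's profit: π = q_{South}(64 − (q_{South} + q_{North})) − 26q_{South}.
∂π/∂q_{South} = 38 − 2q_{South} − q_{North} = 0, so q_{South} = 19 − 0.5q_{North}.
By the same steps for North: q_{North} = 21.5 − 0.5q_{South}.
Plugging q_{North} into South's best response: q_{South} = 19 − 0.5(21.5 − 0.5q_{South}) ⇒ 0.75q_{South} = 8.25, so q_{South} = 11.
Then q_{North} = 21.5 − 0.5·11 = 16.
Price P = 64 − 27 = 37.
South's profit: (37 − 26)·11 = 121.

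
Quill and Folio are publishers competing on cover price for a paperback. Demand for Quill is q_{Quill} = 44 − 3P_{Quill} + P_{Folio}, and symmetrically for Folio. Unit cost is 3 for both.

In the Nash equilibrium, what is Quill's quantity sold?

22.8

Quill's profit: π = (P_{Quill} − 3)(44 − 3P_{Quill} + P_{Folio}).
∂π/∂P_{Quill} = 53 − 6P_{Quill} + P_{Folio} = 0 ⇒ P_{Quill} = 53/6 + (1/6)P_{Folio}.
The game is symmetric, so in equilibrium P_{Folio} = P_{Quill}: the reaction function gives (5/6)P_{Quill} = 53/6, hence P_{Quill} = 10.6.
q_{Quill} = 44 − 3·10.6 + 10.6 = 22.8.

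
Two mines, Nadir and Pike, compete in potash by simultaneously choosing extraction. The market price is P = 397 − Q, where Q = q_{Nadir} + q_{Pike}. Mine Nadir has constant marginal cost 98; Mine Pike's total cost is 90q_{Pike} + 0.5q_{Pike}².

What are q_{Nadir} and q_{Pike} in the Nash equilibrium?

118, 63

Mine Nadir's profit: π = q_{Nadir}(397 − (q_{Nadir} + q_{Pike})) − 98q_{Nadir}.
∂π/∂q_{Nadir} = 299 − 2q_{Nadir} − q_{Pike} = 0, so q_{Nadir} = 149.5 − 0.5q_{Pike}.
For Pike: ∂π/∂q_{Pike} = 307 − 3q_{Pike} − q_{Nadir} = 0 ⇒ q_{Pike} = 307/3 − (1/3)q_{Nadir}.
Plugging q_{Pike} into Nadir's best response: q_{Nadir} = 149.5 − 0.5(307/3 − (1/3)q_{Nadir}) ⇒ (5/6)q_{Nadir} = 295/3, so q_{Nadir} = 118.
Then q_{Pike} = 307/3 − (1/3)·118 = 63.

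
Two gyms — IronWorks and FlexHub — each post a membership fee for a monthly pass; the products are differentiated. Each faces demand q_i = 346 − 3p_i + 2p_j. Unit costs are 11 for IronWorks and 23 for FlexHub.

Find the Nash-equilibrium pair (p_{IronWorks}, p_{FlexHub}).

IronWorks's profit: π = (p_{IronWorks} − 11)(346 − 3p_{IronWorks} + 2p_{FlexHub}).
∂π/∂p_{IronWorks} = 379 − 6p_{IronWorks} + 2p_{FlexHub} = 0 ⇒ p_{IronWorks} = 379/6 + (1/3)p_{FlexHub}.
Similarly p_{FlexHub} = 415/6 + (1/3)p_{IronWorks}.
Substituting the second reaction function into the first: p_{IronWorks} = 379/6 + (1/3)(415/6 + (1/3)p_{IronWorks}), which gives (8/9)p_{IronWorks} = 776/9 ⇒ p_{IronWorks} = 97.
Then p_{FlexHub} = 415/6 + (1/3)·97 = 101.5.

97, 101.5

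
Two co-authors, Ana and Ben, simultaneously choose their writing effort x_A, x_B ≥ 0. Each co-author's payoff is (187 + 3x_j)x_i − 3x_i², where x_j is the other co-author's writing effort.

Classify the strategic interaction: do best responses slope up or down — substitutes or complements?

strategic complements

Ana's payoff is (187 + 3x_B)x_A − 3x_A².
∂π/∂x_A = 187 + 3x_B − 6x_A = 0, so x_A = 187/6 + 0.5x_B.
The best-response slope dx_A/dx_B = 0.5 > 0: the reaction function is upward-sloping, so the choices are strategic complements.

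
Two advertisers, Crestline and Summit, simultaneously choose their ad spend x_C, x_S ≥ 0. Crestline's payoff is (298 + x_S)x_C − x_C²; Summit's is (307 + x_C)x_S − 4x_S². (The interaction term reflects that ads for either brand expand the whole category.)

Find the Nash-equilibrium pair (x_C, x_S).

Expanding Crestline's payoff: 298x_C + x_Sx_C − x_C².
∂π/∂x_C = 298 + x_S − 2x_C = 0, so x_C = 149 + 0.5x_S.
Likewise for Summit: x_S = 38.375 + 0.125x_C.
Solving the two reaction functions simultaneously: (1 − (0.5)(0.125))x_C = 149 + 0.5·38.375, so 0.9375x_C = 168.1875 and x_C = 179.4.
Then x_S = 38.375 + 0.125·179.4 = 60.8.

179.4, 60.8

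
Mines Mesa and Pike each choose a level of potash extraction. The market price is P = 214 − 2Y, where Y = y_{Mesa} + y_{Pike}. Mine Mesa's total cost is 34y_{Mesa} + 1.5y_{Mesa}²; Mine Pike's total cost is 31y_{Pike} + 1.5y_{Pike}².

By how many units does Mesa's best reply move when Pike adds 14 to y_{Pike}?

Mine Mesa's profit: π = y_{Mesa}(214 − 2(y_{Mesa} + y_{Pike})) − 34y_{Mesa} − 1.5y_{Mesa}².
∂π/∂y_{Mesa} = 180 − 7y_{Mesa} − 2y_{Pike} = 0, so y_{Mesa} = 180/7 − (2/7)y_{Pike}.
The reaction-function slope is −2/7, so a 14-unit rise in y_{Pike} moves y_{Mesa} by −2/7 × 14 = −4. Mesa's best response falls — the actions are strategic substitutes.

-4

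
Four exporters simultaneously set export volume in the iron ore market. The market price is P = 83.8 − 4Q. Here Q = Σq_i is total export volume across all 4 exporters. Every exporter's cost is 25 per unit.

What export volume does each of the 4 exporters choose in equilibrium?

A representative exporter's profit is π_i = q_i(83.8 − 4Q) − 25q_i, with Q = q_i + Σ_{j≠i} q_j.
First-order condition: 58.8 − 8q_i − 4Σ_{j≠i} q_j = 0.
Imposing symmetry (q_j = q for all j) turns Σ_{j≠i} q_j into 3q, so 58.8 = 20q and q = 2.94.

2.94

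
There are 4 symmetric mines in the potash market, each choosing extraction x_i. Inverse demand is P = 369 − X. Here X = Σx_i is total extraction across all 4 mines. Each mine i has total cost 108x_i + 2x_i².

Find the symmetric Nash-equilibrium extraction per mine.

29

A representative mine's profit is π_i = x_i(369 − X) − 108x_i − 2x_i², with X = x_i + Σ_{j≠i} x_j.
First-order condition: 261 − 6x_i − Σ_{j≠i} x_j = 0.
In a symmetric equilibrium every mine chooses the same x, so Σ_{j≠i} x_j = 3x. The condition becomes 261 − 9x = 0, giving x = 261/9 = 29.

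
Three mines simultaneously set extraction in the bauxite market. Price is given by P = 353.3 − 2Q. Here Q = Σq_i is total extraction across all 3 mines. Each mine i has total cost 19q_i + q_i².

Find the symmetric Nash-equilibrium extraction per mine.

33.43

A representative mine's profit is π_i = q_i(353.3 − 2Q) − 19q_i − q_i², with Q = q_i + Σ_{j≠i} q_j.
First-order condition: 334.3 − 6q_i − 2Σ_{j≠i} q_j = 0.
Imposing symmetry (q_j = q for all j) turns Σ_{j≠i} q_j into 2q, so 334.3 = 10q and q = 33.43.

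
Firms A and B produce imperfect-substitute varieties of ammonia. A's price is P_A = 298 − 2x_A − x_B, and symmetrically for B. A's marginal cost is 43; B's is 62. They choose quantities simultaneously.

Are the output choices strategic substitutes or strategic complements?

strategic substitutes

Firm A's profit: π = x_A(298 − 2x_A − x_B) − 43x_A.
∂π/∂x_A = 255 − 4x_A − x_B = 0 ⇒ x_A = 63.75 − 0.25x_B.
The best-response slope dx_A/dx_B = −0.25 < 0: the reaction function is downward-sloping, so the choices are strategic substitutes.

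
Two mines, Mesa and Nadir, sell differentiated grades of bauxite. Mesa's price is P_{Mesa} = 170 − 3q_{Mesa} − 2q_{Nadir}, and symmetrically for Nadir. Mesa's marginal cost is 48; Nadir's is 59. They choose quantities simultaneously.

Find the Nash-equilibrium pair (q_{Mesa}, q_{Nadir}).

Mine Mesa's profit: π = q_{Mesa}(170 − 3q_{Mesa} − 2q_{Nadir}) − 48q_{Mesa}.
∂π/∂q_{Mesa} = 122 − 6q_{Mesa} − 2q_{Nadir} = 0 ⇒ q_{Mesa} = 61/3 − (1/3)q_{Nadir}.
Similarly q_{Nadir} = 18.5 − (1/3)q_{Mesa}.
Solving the two reaction functions simultaneously: (1 − (−1/3)(−1/3))q_{Mesa} = 61/3 − (1/3)·18.5, so (8/9)q_{Mesa} = 85/6 and q_{Mesa} = 15.9375.
Then q_{Nadir} = 18.5 − (1/3)·15.9375 = 13.1875.

15.9375, 13.1875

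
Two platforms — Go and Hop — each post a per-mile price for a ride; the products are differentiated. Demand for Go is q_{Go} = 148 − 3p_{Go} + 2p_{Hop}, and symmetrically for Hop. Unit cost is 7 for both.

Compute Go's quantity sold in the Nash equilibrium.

Go's profit: π = (p_{Go} − 7)(148 − 3p_{Go} + 2p_{Hop}).
∂π/∂p_{Go} = 169 − 6p_{Go} + 2p_{Hop} = 0 ⇒ p_{Go} = 169/6 + (1/3)p_{Hop}.
By symmetry p_{Hop} = p_{Go}; substituting into the reaction function, (2/3)p_{Go} = 169/6 and p_{Go} = 42.25.
q_{Go} = 148 − 3·42.25 + 2·42.25 = 105.75.

105.75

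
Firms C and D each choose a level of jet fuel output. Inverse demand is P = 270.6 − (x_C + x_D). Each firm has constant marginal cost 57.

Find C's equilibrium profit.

Firm C's profit: π = x_C(270.6 − (x_C + x_D)) − 57x_C.
∂π/∂x_C = 213.6 − 2x_C − x_D = 0, so x_C = 106.8 − 0.5x_D.
By symmetry x_D = x_C; substituting into the reaction function, 1.5x_C = 106.8 and x_C = 71.2.
Price P = 270.6 − 142.4 = 128.2.
C's profit: (128.2 − 57)·71.2 = 5069.44.

5069.44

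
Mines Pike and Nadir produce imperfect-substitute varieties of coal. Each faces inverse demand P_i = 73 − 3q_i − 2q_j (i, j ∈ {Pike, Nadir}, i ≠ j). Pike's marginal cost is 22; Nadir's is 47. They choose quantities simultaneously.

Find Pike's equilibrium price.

45.8125

Mine Pike's profit: π = q_{Pike}(73 − 3q_{Pike} − 2q_{Nadir}) − 22q_{Pike}.
∂π/∂q_{Pike} = 51 − 6q_{Pike} − 2q_{Nadir} = 0 ⇒ q_{Pike} = 8.5 − (1/3)q_{Nadir}.
Similarly q_{Nadir} = 13/3 − (1/3)q_{Pike}.
Solving the two reaction functions simultaneously: (1 − (−1/3)(−1/3))q_{Pike} = 8.5 − (1/3)·(13/3), so (8/9)q_{Pike} = 127/18 and q_{Pike} = 7.9375.
Then q_{Nadir} = 13/3 − (1/3)·7.9375 = 1.6875.
P_{Pike} = 73 − 3·7.9375 − 2·1.6875 = 45.8125.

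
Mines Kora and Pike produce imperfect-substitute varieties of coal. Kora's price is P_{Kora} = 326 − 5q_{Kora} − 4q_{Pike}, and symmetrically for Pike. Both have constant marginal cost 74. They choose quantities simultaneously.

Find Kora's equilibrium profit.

1620

Mine Kora's profit: π = q_{Kora}(326 − 5q_{Kora} − 4q_{Pike}) − 74q_{Kora}.
∂π/∂q_{Kora} = 252 − 10q_{Kora} − 4q_{Pike} = 0 ⇒ q_{Kora} = 25.2 − 0.4q_{Pike}.
Setting q_{Kora} = q_{Pike} in the reaction function: q_{Kora} = 25.2 − 0.4q_{Kora}, so q_{Kora} = 25.2 / 1.4 = 18.
P_{Kora} = 326 − 5·18 − 4·18 = 164.
Profit = (164 − 74)·18 = 1620.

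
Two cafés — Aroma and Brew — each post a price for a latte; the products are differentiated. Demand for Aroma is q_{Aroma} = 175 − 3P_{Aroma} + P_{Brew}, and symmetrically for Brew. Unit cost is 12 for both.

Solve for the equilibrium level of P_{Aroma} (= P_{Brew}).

Aroma's profit: π = (P_{Aroma} − 12)(175 − 3P_{Aroma} + P_{Brew}).
∂π/∂P_{Aroma} = 211 − 6P_{Aroma} + P_{Brew} = 0 ⇒ P_{Aroma} = 211/6 + (1/6)P_{Brew}.
By symmetry P_{Brew} = P_{Aroma}; substituting into the reaction function, (5/6)P_{Aroma} = 211/6 and P_{Aroma} = 42.2.

42.2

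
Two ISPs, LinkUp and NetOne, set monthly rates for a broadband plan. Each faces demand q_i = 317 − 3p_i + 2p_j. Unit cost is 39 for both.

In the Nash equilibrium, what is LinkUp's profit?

14490.75

LinkUp's profit: π = (p_{LinkUp} − 39)(317 − 3p_{LinkUp} + 2p_{NetOne}).
∂π/∂p_{LinkUp} = 434 − 6p_{LinkUp} + 2p_{NetOne} = 0 ⇒ p_{LinkUp} = 217/3 + (1/3)p_{NetOne}.
Setting p_{LinkUp} = p_{NetOne} in the reaction function: p_{LinkUp} = 217/3 + (1/3)p_{LinkUp}, so p_{LinkUp} = (217/3) / (2/3) = 108.5.
q_{LinkUp} = 317 − 3·108.5 + 2·108.5 = 208.5.
Profit = (108.5 − 39)·208.5 = 14490.75.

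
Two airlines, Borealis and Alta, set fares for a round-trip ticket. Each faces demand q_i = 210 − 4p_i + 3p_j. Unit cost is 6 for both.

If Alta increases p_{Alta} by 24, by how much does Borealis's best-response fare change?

9

Borealis's profit: π = (p_{Borealis} − 6)(210 − 4p_{Borealis} + 3p_{Alta}).
∂π/∂p_{Borealis} = 234 − 8p_{Borealis} + 3p_{Alta} = 0 ⇒ p_{Borealis} = 29.25 + 0.375p_{Alta}.
The reaction-function slope is 0.375, so a 24-unit rise in p_{Alta} moves p_{Borealis} by 0.375 × 24 = 9. Borealis's best response rises — the actions are strategic complements.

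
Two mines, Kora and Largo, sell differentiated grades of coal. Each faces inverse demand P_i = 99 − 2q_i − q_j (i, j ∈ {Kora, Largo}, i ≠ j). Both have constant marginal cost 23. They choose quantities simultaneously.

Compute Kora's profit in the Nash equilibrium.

462.08

Mine Kora's profit: π = q_{Kora}(99 − 2q_{Kora} − q_{Largo}) − 23q_{Kora}.
∂π/∂q_{Kora} = 76 − 4q_{Kora} − q_{Largo} = 0 ⇒ q_{Kora} = 19 − 0.25q_{Largo}.
By symmetry q_{Largo} = q_{Kora}; substituting into the reaction function, 1.25q_{Kora} = 19 and q_{Kora} = 15.2.
P_{Kora} = 99 − 2·15.2 − 15.2 = 53.4.
Profit = (53.4 − 23)·15.2 = 462.08.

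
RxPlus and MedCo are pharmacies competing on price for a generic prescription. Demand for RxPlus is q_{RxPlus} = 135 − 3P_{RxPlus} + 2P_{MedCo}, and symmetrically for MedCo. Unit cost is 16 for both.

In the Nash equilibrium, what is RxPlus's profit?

RxPlus's profit: π = (P_{RxPlus} − 16)(135 − 3P_{RxPlus} + 2P_{MedCo}).
∂π/∂P_{RxPlus} = 183 − 6P_{RxPlus} + 2P_{MedCo} = 0 ⇒ P_{RxPlus} = 30.5 + (1/3)P_{MedCo}.
By symmetry P_{MedCo} = P_{RxPlus}; substituting into the reaction function, (2/3)P_{RxPlus} = 30.5 and P_{RxPlus} = 45.75.
q_{RxPlus} = 135 − 3·45.75 + 2·45.75 = 89.25.
Profit = (45.75 − 16)·89.25 = 2655.1875.

2655.1875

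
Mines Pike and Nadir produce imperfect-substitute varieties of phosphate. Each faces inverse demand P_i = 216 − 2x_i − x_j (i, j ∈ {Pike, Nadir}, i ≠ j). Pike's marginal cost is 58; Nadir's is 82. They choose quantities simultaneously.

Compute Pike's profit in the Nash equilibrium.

Mine Pike's profit: π = x_{Pike}(216 − 2x_{Pike} − x_{Nadir}) − 58x_{Pike}.
∂π/∂x_{Pike} = 158 − 4x_{Pike} − x_{Nadir} = 0 ⇒ x_{Pike} = 39.5 − 0.25x_{Nadir}.
Similarly x_{Nadir} = 33.5 − 0.25x_{Pike}.
Plugging x_{Nadir} into Pike's best response: x_{Pike} = 39.5 − 0.25(33.5 − 0.25x_{Pike}) ⇒ 0.9375x_{Pike} = 31.125, so x_{Pike} = 33.2.
Then x_{Nadir} = 33.5 − 0.25·33.2 = 25.2.
P_{Pike} = 216 − 2·33.2 − 25.2 = 124.4.
Profit = (124.4 − 58)·33.2 = 2204.48.

2204.48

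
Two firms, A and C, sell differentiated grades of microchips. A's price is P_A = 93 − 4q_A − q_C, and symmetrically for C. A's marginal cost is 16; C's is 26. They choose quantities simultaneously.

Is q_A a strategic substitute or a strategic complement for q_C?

Firm A's profit: π = q_A(93 − 4q_A − q_C) − 16q_A.
∂π/∂q_A = 77 − 8q_A − q_C = 0 ⇒ q_A = 9.625 − 0.125q_C.
The best-response slope dq_A/dq_C = −0.125 < 0: the reaction function is downward-sloping, so the choices are strategic substitutes.

strategic substitutes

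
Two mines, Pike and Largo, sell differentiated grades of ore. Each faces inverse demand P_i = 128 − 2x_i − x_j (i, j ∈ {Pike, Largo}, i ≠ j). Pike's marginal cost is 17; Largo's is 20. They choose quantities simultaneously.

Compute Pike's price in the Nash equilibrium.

61.8

Mine Pike's profit: π = x_{Pike}(128 − 2x_{Pike} − x_{Largo}) − 17x_{Pike}.
∂π/∂x_{Pike} = 111 − 4x_{Pike} − x_{Largo} = 0 ⇒ x_{Pike} = 27.75 − 0.25x_{Largo}.
Similarly x_{Largo} = 27 − 0.25x_{Pike}.
Solving the two reaction functions simultaneously: (1 − (−0.25)(−0.25))x_{Pike} = 27.75 − 0.25·27, so 0.9375x_{Pike} = 21 and x_{Pike} = 22.4.
Then x_{Largo} = 27 − 0.25·22.4 = 21.4.
P_{Pike} = 128 − 2·22.4 − 21.4 = 61.8.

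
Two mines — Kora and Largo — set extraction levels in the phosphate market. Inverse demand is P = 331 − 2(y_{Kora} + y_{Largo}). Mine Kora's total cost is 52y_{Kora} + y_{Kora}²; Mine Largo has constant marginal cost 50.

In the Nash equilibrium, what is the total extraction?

84.1

Mine Kora's profit: π = y_{Kora}(331 − 2(y_{Kora} + y_{Largo})) − 52y_{Kora} − y_{Kora}².
∂π/∂y_{Kora} = 279 − 6y_{Kora} − 2y_{Largo} = 0, so y_{Kora} = 46.5 − (1/3)y_{Largo}.
For Largo: ∂π/∂y_{Largo} = 281 − 4y_{Largo} − 2y_{Kora} = 0 ⇒ y_{Largo} = 70.25 − 0.5y_{Kora}.
Plugging y_{Largo} into Kora's best response: y_{Kora} = 46.5 − (1/3)(70.25 − 0.5y_{Kora}) ⇒ (5/6)y_{Kora} = 277/12, so y_{Kora} = 27.7.
Then y_{Largo} = 70.25 − 0.5·27.7 = 56.4.
Total extraction: 27.7 + 56.4 = 84.1.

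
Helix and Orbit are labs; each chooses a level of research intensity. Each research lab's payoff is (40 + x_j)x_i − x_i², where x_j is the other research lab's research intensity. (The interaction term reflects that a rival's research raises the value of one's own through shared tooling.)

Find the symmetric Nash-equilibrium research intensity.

40

Helix's payoff is (40 + x_O)x_H − x_H².
∂π/∂x_H = 40 + x_O − 2x_H = 0, so x_H = 20 + 0.5x_O.
Setting x_H = x_O in the reaction function: x_H = 20 + 0.5x_H, so x_H = 20 / 0.5 = 40.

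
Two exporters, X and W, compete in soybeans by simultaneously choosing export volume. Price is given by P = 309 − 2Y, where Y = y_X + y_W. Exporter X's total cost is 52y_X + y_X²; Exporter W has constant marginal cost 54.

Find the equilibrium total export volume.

Exporter X's profit: π = y_X(309 − 2(y_X + y_W)) − 52y_X − y_X².
∂π/∂y_X = 257 − 6y_X − 2y_W = 0, so y_X = 257/6 − (1/3)y_W.
For W: ∂π/∂y_W = 255 − 4y_W − 2y_X = 0 ⇒ y_W = 63.75 − 0.5y_X.
Plugging y_W into X's best response: y_X = 257/6 − (1/3)(63.75 − 0.5y_X) ⇒ (5/6)y_X = 259/12, so y_X = 25.9.
Then y_W = 63.75 − 0.5·25.9 = 50.8.
Total export volume: 25.9 + 50.8 = 76.7.

76.7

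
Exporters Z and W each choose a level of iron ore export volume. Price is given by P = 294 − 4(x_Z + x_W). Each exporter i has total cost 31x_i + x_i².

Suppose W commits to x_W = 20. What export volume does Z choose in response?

18.3

Exporter Z's profit: π = x_Z(294 − 4(x_Z + x_W)) − 31x_Z − x_Z².
∂π/∂x_Z = 263 − 10x_Z − 4x_W = 0, so x_Z = 26.3 − 0.4x_W.
At x_W = 20: x_Z = 26.3 − 0.4·20 = 18.3.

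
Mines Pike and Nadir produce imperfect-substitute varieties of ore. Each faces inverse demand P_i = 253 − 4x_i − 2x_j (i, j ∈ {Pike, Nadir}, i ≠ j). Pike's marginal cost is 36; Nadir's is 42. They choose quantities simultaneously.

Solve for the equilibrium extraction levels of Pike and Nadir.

Mine Pike's profit: π = x_{Pike}(253 − 4x_{Pike} − 2x_{Nadir}) − 36x_{Pike}.
∂π/∂x_{Pike} = 217 − 8x_{Pike} − 2x_{Nadir} = 0 ⇒ x_{Pike} = 27.125 − 0.25x_{Nadir}.
Similarly x_{Nadir} = 26.375 − 0.25x_{Pike}.
Plugging x_{Nadir} into Pike's best response: x_{Pike} = 27.125 − 0.25(26.375 − 0.25x_{Pike}) ⇒ 0.9375x_{Pike} = 657/32, so x_{Pike} = 21.9.
Then x_{Nadir} = 26.375 − 0.25·21.9 = 20.9.

21.9, 20.9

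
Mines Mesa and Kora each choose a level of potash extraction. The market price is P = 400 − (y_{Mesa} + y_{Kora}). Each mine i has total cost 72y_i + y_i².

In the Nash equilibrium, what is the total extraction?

131.2

Mine Mesa's profit: π = y_{Mesa}(400 − (y_{Mesa} + y_{Kora})) − 72y_{Mesa} − y_{Mesa}².
∂π/∂y_{Mesa} = 328 − 4y_{Mesa} − y_{Kora} = 0, so y_{Mesa} = 82 − 0.25y_{Kora}.
Setting y_{Mesa} = y_{Kora} in the reaction function: y_{Mesa} = 82 − 0.25y_{Mesa}, so y_{Mesa} = 82 / 1.25 = 65.6.
Total extraction: 65.6 + 65.6 = 131.2.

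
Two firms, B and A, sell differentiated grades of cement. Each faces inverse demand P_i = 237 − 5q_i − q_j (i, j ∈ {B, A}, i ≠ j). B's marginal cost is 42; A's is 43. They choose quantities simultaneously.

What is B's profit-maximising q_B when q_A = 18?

17.7

Firm B's profit: π = q_B(237 − 5q_B − q_A) − 42q_B.
∂π/∂q_B = 195 − 10q_B − q_A = 0 ⇒ q_B = 19.5 − 0.1q_A.
At q_A = 18: q_B = 19.5 − 0.1·18 = 17.7.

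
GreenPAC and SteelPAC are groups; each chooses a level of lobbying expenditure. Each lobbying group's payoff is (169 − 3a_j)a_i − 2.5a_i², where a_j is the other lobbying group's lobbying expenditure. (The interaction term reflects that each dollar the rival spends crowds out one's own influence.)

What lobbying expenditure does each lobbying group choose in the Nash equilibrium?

21.125

GreenPAC's payoff is (169 − 3a_S)a_G − 2.5a_G².
∂π/∂a_G = 169 − 3a_S − 5a_G = 0, so a_G = 33.8 − 0.6a_S.
By symmetry a_S = a_G; substituting into the reaction function, 1.6a_G = 33.8 and a_G = 21.125.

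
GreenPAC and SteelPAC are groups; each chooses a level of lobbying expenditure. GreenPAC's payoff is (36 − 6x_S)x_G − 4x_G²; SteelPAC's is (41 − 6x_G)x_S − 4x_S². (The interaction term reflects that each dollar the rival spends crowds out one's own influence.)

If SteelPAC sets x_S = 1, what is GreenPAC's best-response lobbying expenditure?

Expanding GreenPAC's payoff: 36x_G − 6x_Sx_G − 4x_G².
∂π/∂x_G = 36 − 6x_S − 8x_G = 0, so x_G = 4.5 − 0.75x_S.
At x_S = 1: x_G = 4.5 − 0.75·1 = 3.75.

3.75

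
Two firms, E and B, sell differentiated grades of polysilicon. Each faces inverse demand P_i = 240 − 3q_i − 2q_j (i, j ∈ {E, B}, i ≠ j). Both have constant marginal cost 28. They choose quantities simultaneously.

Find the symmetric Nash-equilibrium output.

Firm E's profit: π = q_E(240 − 3q_E − 2q_B) − 28q_E.
∂π/∂q_E = 212 − 6q_E − 2q_B = 0 ⇒ q_E = 106/3 − (1/3)q_B.
The game is symmetric, so in equilibrium q_B = q_E: the reaction function gives (4/3)q_E = 106/3, hence q_E = 26.5.

26.5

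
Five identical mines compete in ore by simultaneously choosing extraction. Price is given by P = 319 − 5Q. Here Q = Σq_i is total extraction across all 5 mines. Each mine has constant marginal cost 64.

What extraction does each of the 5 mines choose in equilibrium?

8.5

A representative mine's profit is π_i = q_i(319 − 5Q) − 64q_i, with Q = q_i + Σ_{j≠i} q_j.
First-order condition: 255 − 10q_i − 5Σ_{j≠i} q_j = 0.
Imposing symmetry (q_j = q for all j) turns Σ_{j≠i} q_j into 4q, so 255 = 30q and q = 8.5.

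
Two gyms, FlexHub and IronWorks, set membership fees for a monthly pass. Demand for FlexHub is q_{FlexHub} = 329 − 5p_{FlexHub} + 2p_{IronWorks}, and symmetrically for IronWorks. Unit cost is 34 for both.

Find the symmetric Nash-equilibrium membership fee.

62.375

FlexHub's profit: π = (p_{FlexHub} − 34)(329 − 5p_{FlexHub} + 2p_{IronWorks}).
∂π/∂p_{FlexHub} = 499 − 10p_{FlexHub} + 2p_{IronWorks} = 0 ⇒ p_{FlexHub} = 49.9 + 0.2p_{IronWorks}.
The game is symmetric, so in equilibrium p_{IronWorks} = p_{FlexHub}: the reaction function gives 0.8p_{FlexHub} = 49.9, hence p_{FlexHub} = 62.375.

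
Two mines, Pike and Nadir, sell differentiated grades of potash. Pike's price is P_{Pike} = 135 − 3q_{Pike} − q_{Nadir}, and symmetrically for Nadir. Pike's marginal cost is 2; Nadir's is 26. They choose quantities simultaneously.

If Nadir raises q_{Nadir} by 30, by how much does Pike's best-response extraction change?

Mine Pike's profit: π = q_{Pike}(135 − 3q_{Pike} − q_{Nadir}) − 2q_{Pike}.
∂π/∂q_{Pike} = 133 − 6q_{Pike} − q_{Nadir} = 0 ⇒ q_{Pike} = 133/6 − (1/6)q_{Nadir}.
The reaction-function slope is −1/6, so a 30-unit rise in q_{Nadir} moves q_{Pike} by −1/6 × 30 = −5. Pike's best response falls — the actions are strategic substitutes.

-5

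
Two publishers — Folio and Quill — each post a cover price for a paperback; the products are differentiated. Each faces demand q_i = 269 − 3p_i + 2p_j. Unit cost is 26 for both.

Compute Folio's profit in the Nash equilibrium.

11071.6875

Folio's profit: π = (p_{Folio} − 26)(269 − 3p_{Folio} + 2p_{Quill}).
∂π/∂p_{Folio} = 347 − 6p_{Folio} + 2p_{Quill} = 0 ⇒ p_{Folio} = 347/6 + (1/3)p_{Quill}.
Setting p_{Folio} = p_{Quill} in the reaction function: p_{Folio} = 347/6 + (1/3)p_{Folio}, so p_{Folio} = (347/6) / (2/3) = 86.75.
q_{Folio} = 269 − 3·86.75 + 2·86.75 = 182.25.
Profit = (86.75 − 26)·182.25 = 11071.6875.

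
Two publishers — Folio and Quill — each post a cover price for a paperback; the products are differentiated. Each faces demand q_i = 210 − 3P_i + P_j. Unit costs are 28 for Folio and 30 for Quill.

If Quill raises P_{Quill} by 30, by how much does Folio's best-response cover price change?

Folio's profit: π = (P_{Folio} − 28)(210 − 3P_{Folio} + P_{Quill}).
∂π/∂P_{Folio} = 294 − 6P_{Folio} + P_{Quill} = 0 ⇒ P_{Folio} = 49 + (1/6)P_{Quill}.
The reaction-function slope is 1/6, so a 30-unit rise in P_{Quill} moves P_{Folio} by 1/6 × 30 = 5. Folio's best response rises — the actions are strategic complements.

5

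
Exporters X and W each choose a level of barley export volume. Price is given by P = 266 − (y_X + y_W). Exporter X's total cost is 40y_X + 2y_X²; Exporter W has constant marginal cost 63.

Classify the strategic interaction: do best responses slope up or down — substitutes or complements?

Exporter X's profit: π = y_X(266 − (y_X + y_W)) − 40y_X − 2y_X².
∂π/∂y_X = 226 − 6y_X − y_W = 0, so y_X = 113/3 − (1/6)y_W.
The best-response slope dy_X/dy_W = −1/6 < 0: the reaction function is downward-sloping, so the choices are strategic substitutes.

strategic substitutes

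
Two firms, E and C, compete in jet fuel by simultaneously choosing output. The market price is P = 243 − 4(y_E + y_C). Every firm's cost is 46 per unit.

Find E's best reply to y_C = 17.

16.125

Firm E's profit: π = y_E(243 − 4(y_E + y_C)) − 46y_E.
∂π/∂y_E = 197 − 8y_E − 4y_C = 0, so y_E = 24.625 − 0.5y_C.
At y_C = 17: y_E = 24.625 − 0.5·17 = 16.125.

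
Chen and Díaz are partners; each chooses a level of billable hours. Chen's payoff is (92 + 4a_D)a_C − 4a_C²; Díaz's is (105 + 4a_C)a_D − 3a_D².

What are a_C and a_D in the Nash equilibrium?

Expanding Chen's payoff: 92a_C + 4a_Da_C − 4a_C².
∂π/∂a_C = 92 + 4a_D − 8a_C = 0, so a_C = 11.5 + 0.5a_D.
Likewise for Díaz: a_D = 17.5 + (2/3)a_C.
Solving the two reaction functions simultaneously: (1 − (0.5)(2/3))a_C = 11.5 + 0.5·17.5, so (2/3)a_C = 20.25 and a_C = 30.375.
Then a_D = 17.5 + (2/3)·30.375 = 37.75.

30.375, 37.75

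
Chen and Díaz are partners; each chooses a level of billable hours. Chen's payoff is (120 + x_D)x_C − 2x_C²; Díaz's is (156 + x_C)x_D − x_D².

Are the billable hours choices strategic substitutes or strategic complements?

strategic complements

Expanding Chen's payoff: 120x_C + x_Dx_C − 2x_C².
∂π/∂x_C = 120 + x_D − 4x_C = 0, so x_C = 30 + 0.25x_D.
The best-response slope dx_C/dx_D = 0.25 > 0: the reaction function is upward-sloping, so the choices are strategic complements.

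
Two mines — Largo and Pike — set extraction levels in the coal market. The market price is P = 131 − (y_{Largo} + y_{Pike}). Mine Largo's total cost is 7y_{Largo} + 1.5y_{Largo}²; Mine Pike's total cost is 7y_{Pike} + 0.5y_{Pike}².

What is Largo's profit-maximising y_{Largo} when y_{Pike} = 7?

Mine Largo's profit: π = y_{Largo}(131 − (y_{Largo} + y_{Pike})) − 7y_{Largo} − 1.5y_{Largo}².
∂π/∂y_{Largo} = 124 − 5y_{Largo} − y_{Pike} = 0, so y_{Largo} = 24.8 − 0.2y_{Pike}.
At y_{Pike} = 7: y_{Largo} = 24.8 − 0.2·7 = 23.4.

23.4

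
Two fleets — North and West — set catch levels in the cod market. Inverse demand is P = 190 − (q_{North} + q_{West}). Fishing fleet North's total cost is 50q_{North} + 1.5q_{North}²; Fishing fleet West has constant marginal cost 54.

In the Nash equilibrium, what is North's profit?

640

Fishing fleet North's profit: π = q_{North}(190 − (q_{North} + q_{West})) − 50q_{North} − 1.5q_{North}².
∂π/∂q_{North} = 140 − 5q_{North} − q_{West} = 0, so q_{North} = 28 − 0.2q_{West}.
For West: ∂π/∂q_{West} = 136 − 2q_{West} − q_{North} = 0 ⇒ q_{West} = 68 − 0.5q_{North}.
Substituting the second reaction function into the first: q_{North} = 28 − 0.2(68 − 0.5q_{North}), which gives 0.9q_{North} = 14.4 ⇒ q_{North} = 16.
Then q_{West} = 68 − 0.5·16 = 60.
Price P = 190 − 76 = 114.
North's profit: (114 − 50)·16 − 1.5(16)² = 640.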